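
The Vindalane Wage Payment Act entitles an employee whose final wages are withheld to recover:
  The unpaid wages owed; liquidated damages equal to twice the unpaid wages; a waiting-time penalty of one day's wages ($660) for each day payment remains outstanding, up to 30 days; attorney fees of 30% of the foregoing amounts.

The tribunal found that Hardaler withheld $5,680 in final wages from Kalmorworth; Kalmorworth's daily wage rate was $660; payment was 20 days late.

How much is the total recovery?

$39,312

Doubled: 2 × $5,680 = $11,360
Penalty days: min(20, 30) = 20
Waiting-time penalty: 20 × $660 = $13,200
Subtotal: $5,680 + $11,360 + $13,200 = $30,240
Attorney fees: 30% of $30,240 = $9,072
Total award: $30,240 + $9,072 = $39,312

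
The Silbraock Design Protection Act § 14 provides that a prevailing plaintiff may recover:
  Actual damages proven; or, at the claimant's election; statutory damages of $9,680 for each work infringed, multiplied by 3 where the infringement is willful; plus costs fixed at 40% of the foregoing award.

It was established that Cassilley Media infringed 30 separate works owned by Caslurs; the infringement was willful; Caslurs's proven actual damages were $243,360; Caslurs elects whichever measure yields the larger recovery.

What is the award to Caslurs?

Statutory damages: 30 × $9,680 = $290,400
Trebled: 3 × $290,400 = $871,200
Greater of actual damages ($243,360) or enhanced statutory damages ($871,200): $871,200
Costs: 40% of $871,200 = $348,480
Award plus costs: $871,200 + $348,480 = $1,219,680

$1,219,680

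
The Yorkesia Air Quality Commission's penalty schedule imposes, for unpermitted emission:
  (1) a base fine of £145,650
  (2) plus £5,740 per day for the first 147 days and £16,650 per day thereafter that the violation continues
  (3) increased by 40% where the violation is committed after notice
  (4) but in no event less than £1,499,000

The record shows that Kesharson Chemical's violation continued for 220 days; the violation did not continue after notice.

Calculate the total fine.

First 147 days: 147 × £5,740 = £843,780
Remaining days: (220 − 147) × £16,650 = £1,215,450
Per-day component: £843,780 + £1,215,450 = £2,059,230
Base plus per-day: £145,650 + £2,059,230 = £2,204,880
The violation did not continue after notice: no 40% increase.
Minimum £1,499,000: £2,204,880 meets the minimum, no increase.

£2,204,880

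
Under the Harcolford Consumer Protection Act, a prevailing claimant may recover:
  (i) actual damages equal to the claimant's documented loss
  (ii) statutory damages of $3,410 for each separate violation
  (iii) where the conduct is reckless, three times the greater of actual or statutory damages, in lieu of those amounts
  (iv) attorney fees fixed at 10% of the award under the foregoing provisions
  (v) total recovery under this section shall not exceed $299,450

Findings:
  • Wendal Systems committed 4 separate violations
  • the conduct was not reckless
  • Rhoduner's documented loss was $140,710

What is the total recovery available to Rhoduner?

Total recovery: $169,785

Statutory damages: 4 × $3,410 = $13,640
Conduct not reckless: the in-lieu enhancement does not apply.
Actual plus statutory damages: $140,710 + $13,640 = $154,350
Attorney fees: 10% of $154,350 = $15,435
Total before cap: $154,350 + $15,435 = $169,785
Cap at $299,450: $169,785 is within the cap, no reduction.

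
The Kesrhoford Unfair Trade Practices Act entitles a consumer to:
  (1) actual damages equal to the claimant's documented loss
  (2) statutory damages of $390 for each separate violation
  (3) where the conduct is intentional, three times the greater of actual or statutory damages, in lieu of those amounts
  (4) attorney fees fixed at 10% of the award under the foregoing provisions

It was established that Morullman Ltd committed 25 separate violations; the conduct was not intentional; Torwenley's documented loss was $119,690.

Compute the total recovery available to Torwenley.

Statutory damages: 25 × $390 = $9,750
Conduct not intentional: the in-lieu enhancement does not apply.
Actual plus statutory damages: $119,690 + $9,750 = $129,440
Attorney fees: 10% of $129,440 = $12,944
Total recovery: $129,440 + $12,944 = $142,384

$142,384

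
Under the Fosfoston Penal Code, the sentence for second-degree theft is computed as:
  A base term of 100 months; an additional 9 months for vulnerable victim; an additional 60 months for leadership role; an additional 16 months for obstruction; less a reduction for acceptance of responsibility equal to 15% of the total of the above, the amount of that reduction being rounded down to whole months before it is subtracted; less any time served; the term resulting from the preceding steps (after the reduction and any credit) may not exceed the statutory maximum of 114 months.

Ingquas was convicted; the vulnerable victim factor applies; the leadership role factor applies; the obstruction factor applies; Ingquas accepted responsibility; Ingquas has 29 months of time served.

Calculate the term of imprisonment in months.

Vulnerable victim enhancement: +9 months
Leadership role enhancement: +60 months
Obstruction enhancement: +16 months
Adjusted term: 100 months + 9 months + 60 months + 16 months = 185 months
Acceptance of responsibility reduction: 15% of 185 months = 27 months (rounded down)
After reduction: 185 − 27 = 158 months
Less time served: 158 months − 29 months = 129 months
Cap at 114 months: 129 months exceeds the cap → 114 months

114 months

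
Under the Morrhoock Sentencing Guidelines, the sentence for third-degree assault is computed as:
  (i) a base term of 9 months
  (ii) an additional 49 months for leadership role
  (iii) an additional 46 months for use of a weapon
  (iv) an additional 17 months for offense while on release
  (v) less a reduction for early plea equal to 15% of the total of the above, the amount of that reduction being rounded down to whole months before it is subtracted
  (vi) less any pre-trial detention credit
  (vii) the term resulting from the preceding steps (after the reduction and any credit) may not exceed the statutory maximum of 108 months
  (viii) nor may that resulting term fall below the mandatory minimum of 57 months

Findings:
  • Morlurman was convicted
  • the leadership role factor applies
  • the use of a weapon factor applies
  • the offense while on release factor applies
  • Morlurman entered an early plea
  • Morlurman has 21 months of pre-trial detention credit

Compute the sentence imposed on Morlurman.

82 months

Leadership role enhancement: +49 months
Use of a weapon enhancement: +46 months
Offense while on release enhancement: +17 months
Adjusted term: 9 months + 49 months + 46 months + 17 months = 121 months
Early plea reduction: 15% of 121 months = 18 months (rounded down)
After reduction: 121 − 18 = 103 months
Less pre-trial detention credit: 103 months − 21 months = 82 months
Cap at 108 months: 82 months is within the cap, no reduction.
Minimum 57 months: 82 months meets the minimum, no increase.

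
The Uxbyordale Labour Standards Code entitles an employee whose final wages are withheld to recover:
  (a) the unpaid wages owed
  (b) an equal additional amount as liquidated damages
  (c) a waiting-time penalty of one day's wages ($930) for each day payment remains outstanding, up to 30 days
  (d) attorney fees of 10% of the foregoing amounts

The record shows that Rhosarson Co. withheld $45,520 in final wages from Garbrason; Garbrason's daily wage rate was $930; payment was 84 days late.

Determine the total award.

Liquidated damages (equal amount): $45,520
Penalty days: min(84, 30) = 30
Waiting-time penalty: 30 × $930 = $27,900
Subtotal: $45,520 + $45,520 + $27,900 = $118,940
Attorney fees: 10% of $118,940 = $11,894
Total award: $118,940 + $11,894 = $130,834

$130,834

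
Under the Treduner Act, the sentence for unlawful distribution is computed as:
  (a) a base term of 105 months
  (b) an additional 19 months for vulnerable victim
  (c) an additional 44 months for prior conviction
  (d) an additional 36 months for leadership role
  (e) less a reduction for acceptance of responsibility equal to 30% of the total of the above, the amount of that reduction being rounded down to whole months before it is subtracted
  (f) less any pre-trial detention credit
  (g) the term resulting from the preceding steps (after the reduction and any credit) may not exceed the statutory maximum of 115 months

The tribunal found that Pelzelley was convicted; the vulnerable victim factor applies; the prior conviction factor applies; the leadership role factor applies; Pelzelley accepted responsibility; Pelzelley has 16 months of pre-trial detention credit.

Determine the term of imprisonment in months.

Vulnerable victim enhancement: +19 months
Prior conviction enhancement: +44 months
Leadership role enhancement: +36 months
Adjusted term: 105 months + 19 months + 44 months + 36 months = 204 months
Acceptance of responsibility reduction: 30% of 204 months = 61 months (rounded down)
After reduction: 204 − 61 = 143 months
Less pre-trial detention credit: 143 months − 16 months = 127 months
Cap at 115 months: 127 months exceeds the cap → 115 months

115 months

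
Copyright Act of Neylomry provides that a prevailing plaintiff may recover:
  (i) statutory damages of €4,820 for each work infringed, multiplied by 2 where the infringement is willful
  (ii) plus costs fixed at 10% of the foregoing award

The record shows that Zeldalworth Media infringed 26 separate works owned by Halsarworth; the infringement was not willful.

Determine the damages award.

Statutory damages: 26 × €4,820 = €125,320
Infringement not willful: no ×2 enhancement.
Costs: 10% of €125,320 = €12,532
Award plus costs: €125,320 + €12,532 = €137,852

€137,852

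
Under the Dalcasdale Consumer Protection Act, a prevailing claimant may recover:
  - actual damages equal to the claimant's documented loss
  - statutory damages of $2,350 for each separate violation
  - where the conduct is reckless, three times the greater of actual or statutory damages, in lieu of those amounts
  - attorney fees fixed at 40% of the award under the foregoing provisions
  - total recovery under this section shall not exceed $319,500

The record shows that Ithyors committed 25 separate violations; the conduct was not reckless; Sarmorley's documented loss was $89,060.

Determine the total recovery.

$206,934

Statutory damages: 25 × $2,350 = $58,750
Conduct not reckless: the in-lieu enhancement does not apply.
Actual plus statutory damages: $89,060 + $58,750 = $147,810
Attorney fees: 40% of $147,810 = $59,124
Total before cap: $147,810 + $59,124 = $206,934
Cap at $319,500: $206,934 is within the cap, no reduction.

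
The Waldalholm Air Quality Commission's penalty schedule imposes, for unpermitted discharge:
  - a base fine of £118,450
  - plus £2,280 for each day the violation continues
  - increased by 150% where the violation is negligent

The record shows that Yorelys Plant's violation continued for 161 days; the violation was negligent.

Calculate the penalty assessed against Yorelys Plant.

£1,213,825

Per-day component: 161 × £2,280 = £367,080
Base plus per-day: £118,450 + £367,080 = £485,530
Enhancement: 150% of £485,530 = £728,295
Enhanced fine: £485,530 + £728,295 = £1,213,825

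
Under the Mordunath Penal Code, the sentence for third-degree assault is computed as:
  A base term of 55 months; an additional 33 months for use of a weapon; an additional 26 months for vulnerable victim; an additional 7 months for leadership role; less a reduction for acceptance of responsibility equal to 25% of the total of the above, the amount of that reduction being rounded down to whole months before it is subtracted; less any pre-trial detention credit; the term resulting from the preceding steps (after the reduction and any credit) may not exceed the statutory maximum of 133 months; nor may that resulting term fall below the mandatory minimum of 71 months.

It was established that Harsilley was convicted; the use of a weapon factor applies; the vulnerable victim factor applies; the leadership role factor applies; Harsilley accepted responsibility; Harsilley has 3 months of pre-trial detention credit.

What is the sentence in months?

Use of a weapon enhancement: +33 months
Vulnerable victim enhancement: +26 months
Leadership role enhancement: +7 months
Adjusted term: 55 months + 33 months + 26 months + 7 months = 121 months
Acceptance of responsibility reduction: 25% of 121 months = 30 months (rounded down)
After reduction: 121 − 30 = 91 months
Less pre-trial detention credit: 91 months − 3 months = 88 months
Cap at 133 months: 88 months is within the cap, no reduction.
Minimum 71 months: 88 months meets the minimum, no increase.

Sentence: 88 months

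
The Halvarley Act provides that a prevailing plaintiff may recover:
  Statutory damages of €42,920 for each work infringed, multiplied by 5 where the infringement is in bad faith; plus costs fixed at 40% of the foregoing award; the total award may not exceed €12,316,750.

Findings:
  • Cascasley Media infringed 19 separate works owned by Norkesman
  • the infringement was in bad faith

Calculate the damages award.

€5,708,360

Statutory damages: 19 × €42,920 = €815,480
Multiplied by 5: 5 × €815,480 = €4,077,400
Costs: 40% of €4,077,400 = €1,630,960
Award plus costs: €4,077,400 + €1,630,960 = €5,708,360
Cap at €12,316,750: €5,708,360 is within the cap, no reduction.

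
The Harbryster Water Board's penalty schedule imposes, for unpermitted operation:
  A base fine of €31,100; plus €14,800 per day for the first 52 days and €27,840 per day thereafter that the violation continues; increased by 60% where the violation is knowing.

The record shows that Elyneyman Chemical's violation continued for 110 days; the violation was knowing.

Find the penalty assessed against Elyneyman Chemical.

First 52 days: 52 × €14,800 = €769,600
Remaining days: (110 − 52) × €27,840 = €1,614,720
Per-day component: €769,600 + €1,614,720 = €2,384,320
Base plus per-day: €31,100 + €2,384,320 = €2,415,420
Enhancement: 60% of €2,415,420 = €1,449,252
Enhanced fine: €2,415,420 + €1,449,252 = €3,864,672

€3,864,672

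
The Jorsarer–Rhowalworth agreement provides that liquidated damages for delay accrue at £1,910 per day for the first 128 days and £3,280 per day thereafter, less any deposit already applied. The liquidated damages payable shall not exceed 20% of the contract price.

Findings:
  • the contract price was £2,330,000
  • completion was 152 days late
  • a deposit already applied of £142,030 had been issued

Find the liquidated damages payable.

£181,170

First 128 days: 128 × £1,910 = £244,480
Remaining days: (152 − 128) × £3,280 = £78,720
Accrued per-day damages: £244,480 + £78,720 = £323,200
Less deposit already applied: £323,200 − £142,030 = £181,170
Cap: 20% of £2,330,000 = £466,000
Cap at £466,000: £181,170 is within the cap, no reduction.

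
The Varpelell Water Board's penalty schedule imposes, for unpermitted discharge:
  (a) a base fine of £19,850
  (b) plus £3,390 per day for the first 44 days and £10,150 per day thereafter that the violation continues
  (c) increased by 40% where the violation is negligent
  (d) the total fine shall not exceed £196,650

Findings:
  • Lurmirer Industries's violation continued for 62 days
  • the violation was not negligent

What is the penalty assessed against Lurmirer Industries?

First 44 days: 44 × £3,390 = £149,160
Remaining days: (62 − 44) × £10,150 = £182,700
Per-day component: £149,160 + £182,700 = £331,860
Base plus per-day: £19,850 + £331,860 = £351,710
The violation was not negligent: no 40% increase.
Cap at £196,650: £351,710 exceeds the cap → £196,650

£196,650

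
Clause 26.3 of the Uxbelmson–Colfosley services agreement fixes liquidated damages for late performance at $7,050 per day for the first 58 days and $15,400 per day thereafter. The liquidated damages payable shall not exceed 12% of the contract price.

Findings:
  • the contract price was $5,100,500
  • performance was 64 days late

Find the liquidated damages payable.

First 58 days: 58 × $7,050 = $408,900
Remaining days: (64 − 58) × $15,400 = $92,400
Accrued per-day damages: $408,900 + $92,400 = $501,300
Cap: 12% of $5,100,500 = $612,060
Cap at $612,060: $501,300 is within the cap, no reduction.

$501,300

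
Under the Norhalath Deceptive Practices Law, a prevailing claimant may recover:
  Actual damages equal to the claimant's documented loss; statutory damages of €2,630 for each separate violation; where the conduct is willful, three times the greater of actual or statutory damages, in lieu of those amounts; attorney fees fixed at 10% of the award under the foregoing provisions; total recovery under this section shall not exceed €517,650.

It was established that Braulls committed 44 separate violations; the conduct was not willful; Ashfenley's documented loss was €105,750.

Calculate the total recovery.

Statutory damages: 44 × €2,630 = €115,720
Conduct not willful: the in-lieu enhancement does not apply.
Actual plus statutory damages: €105,750 + €115,720 = €221,470
Attorney fees: 10% of €221,470 = €22,147
Total before cap: €221,470 + €22,147 = €243,617
Cap at €517,650: €243,617 is within the cap, no reduction.

Total recovery: €243,617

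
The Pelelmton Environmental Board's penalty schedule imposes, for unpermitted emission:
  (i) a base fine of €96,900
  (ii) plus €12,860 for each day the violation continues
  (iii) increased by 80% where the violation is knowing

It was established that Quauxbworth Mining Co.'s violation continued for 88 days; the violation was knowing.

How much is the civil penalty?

Civil penalty: €2,211,444

Per-day component: 88 × €12,860 = €1,131,680
Base plus per-day: €96,900 + €1,131,680 = €1,228,580
Enhancement: 80% of €1,228,580 = €982,864
Enhanced fine: €1,228,580 + €982,864 = €2,211,444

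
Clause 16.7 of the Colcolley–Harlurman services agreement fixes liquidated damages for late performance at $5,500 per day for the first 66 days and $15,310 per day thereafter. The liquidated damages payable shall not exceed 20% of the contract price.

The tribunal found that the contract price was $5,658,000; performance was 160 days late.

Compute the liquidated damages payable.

Liquidated damages: $1,131,600

First 66 days: 66 × $5,500 = $363,000
Remaining days: (160 − 66) × $15,310 = $1,439,140
Accrued per-day damages: $363,000 + $1,439,140 = $1,802,140
Cap: 20% of $5,658,000 = $1,131,600
Cap at $1,131,600: $1,802,140 exceeds the cap → $1,131,600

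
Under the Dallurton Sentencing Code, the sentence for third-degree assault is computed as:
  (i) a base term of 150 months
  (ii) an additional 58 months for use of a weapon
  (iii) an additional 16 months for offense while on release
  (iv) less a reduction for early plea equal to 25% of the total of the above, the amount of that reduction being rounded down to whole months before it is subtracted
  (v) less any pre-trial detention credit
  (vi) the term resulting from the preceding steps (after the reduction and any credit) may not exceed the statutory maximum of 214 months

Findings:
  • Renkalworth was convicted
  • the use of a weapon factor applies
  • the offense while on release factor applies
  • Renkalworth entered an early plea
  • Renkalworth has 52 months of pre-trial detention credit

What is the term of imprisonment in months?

Use of a weapon enhancement: +58 months
Offense while on release enhancement: +16 months
Adjusted term: 150 months + 58 months + 16 months = 224 months
Early plea reduction: 25% of 224 months = 56 months (rounded down)
After reduction: 224 − 56 = 168 months
Less pre-trial detention credit: 168 months − 52 months = 116 months
Cap at 214 months: 116 months is within the cap, no reduction.

116 months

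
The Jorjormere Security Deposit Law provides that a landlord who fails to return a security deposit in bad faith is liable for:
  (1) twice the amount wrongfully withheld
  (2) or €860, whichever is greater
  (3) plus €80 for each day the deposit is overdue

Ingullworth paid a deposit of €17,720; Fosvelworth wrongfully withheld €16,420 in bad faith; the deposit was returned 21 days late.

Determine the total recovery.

Recovery: €34,520

Doubled: 2 × €16,420 = €32,840
Minimum €860: €32,840 meets the minimum, no increase.
Late-return penalty: 21 × €80 = €1,680
Damages plus late penalty: €32,840 + €1,680 = €34,520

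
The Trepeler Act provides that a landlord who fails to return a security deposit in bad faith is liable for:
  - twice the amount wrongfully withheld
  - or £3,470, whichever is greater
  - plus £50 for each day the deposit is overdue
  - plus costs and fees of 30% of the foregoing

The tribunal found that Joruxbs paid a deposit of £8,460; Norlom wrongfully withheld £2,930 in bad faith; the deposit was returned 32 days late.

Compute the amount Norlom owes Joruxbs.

Recovery: £9,698

Doubled: 2 × £2,930 = £5,860
Minimum £3,470: £5,860 meets the minimum, no increase.
Late-return penalty: 32 × £50 = £1,600
Damages plus late penalty: £5,860 + £1,600 = £7,460
Costs and fees: 30% of £7,460 = £2,238
Total recovery: £7,460 + £2,238 = £9,698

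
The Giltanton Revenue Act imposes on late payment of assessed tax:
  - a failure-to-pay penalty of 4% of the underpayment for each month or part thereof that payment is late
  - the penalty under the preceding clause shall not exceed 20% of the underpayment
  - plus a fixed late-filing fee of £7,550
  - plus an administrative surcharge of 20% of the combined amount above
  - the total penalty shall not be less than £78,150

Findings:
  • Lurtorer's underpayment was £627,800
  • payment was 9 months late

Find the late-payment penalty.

£159,732

Accrued rate: 4% × 9 = 36%, capped at 20% → 20%
Failure-to-pay penalty: 20% of £627,800 = £125,560
Penalty before surcharge: £125,560 + £7,550 = £133,110
Administrative surcharge: 20% of £133,110 = £26,622
Total penalty: £133,110 + £26,622 = £159,732
Minimum £78,150: £159,732 meets the minimum, no increase.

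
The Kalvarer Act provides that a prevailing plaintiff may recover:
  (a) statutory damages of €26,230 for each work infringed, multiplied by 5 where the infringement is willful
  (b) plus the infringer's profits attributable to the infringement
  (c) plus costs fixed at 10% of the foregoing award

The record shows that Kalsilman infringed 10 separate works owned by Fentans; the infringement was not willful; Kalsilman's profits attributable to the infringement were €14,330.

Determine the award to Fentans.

Statutory damages: 10 × €26,230 = €262,300
Infringement not willful: no ×5 enhancement.
Combined award: €262,300 + €14,330 = €276,630
Costs: 10% of €276,630 = €27,663
Award plus costs: €276,630 + €27,663 = €304,293

Award: €304,293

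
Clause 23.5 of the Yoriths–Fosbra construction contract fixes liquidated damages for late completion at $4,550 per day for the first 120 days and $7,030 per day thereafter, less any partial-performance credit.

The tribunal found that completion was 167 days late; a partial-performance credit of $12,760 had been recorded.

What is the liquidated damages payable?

First 120 days: 120 × $4,550 = $546,000
Remaining days: (167 − 120) × $7,030 = $330,410
Accrued per-day damages: $546,000 + $330,410 = $876,410
Less partial-performance credit: $876,410 − $12,760 = $863,650

$863,650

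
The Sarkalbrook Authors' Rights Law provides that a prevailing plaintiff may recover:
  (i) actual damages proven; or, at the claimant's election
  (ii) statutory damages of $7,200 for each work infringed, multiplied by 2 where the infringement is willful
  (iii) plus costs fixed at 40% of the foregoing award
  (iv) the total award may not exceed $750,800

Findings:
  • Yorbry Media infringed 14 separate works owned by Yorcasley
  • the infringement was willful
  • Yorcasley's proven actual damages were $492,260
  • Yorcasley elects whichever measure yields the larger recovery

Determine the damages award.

Award: $689,164

Statutory damages: 14 × $7,200 = $100,800
Doubled: 2 × $100,800 = $201,600
Greater of actual damages ($492,260) or enhanced statutory damages ($201,600): $492,260
Costs: 40% of $492,260 = $196,904
Award plus costs: $492,260 + $196,904 = $689,164
Cap at $750,800: $689,164 is within the cap, no reduction.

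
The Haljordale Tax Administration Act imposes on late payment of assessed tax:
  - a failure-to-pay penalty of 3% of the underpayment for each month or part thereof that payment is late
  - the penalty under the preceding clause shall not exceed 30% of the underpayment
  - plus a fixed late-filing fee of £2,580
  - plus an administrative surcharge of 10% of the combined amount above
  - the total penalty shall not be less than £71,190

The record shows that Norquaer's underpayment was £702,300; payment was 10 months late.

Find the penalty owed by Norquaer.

Accrued rate: 3% × 10 = 30%, capped at 30% → 30%
Failure-to-pay penalty: 30% of £702,300 = £210,690
Penalty before surcharge: £210,690 + £2,580 = £213,270
Administrative surcharge: 10% of £213,270 = £21,327
Total penalty: £213,270 + £21,327 = £234,597
Minimum £71,190: £234,597 meets the minimum, no increase.

£234,597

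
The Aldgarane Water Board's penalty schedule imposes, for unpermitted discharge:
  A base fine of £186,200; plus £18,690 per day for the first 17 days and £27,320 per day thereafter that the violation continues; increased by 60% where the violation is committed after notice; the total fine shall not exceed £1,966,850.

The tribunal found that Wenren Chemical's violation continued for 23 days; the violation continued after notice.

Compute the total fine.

£1,068,560

First 17 days: 17 × £18,690 = £317,730
Remaining days: (23 − 17) × £27,320 = £163,920
Per-day component: £317,730 + £163,920 = £481,650
Base plus per-day: £186,200 + £481,650 = £667,850
Enhancement: 60% of £667,850 = £400,710
Enhanced fine: £667,850 + £400,710 = £1,068,560
Cap at £1,966,850: £1,068,560 is within the cap, no reduction.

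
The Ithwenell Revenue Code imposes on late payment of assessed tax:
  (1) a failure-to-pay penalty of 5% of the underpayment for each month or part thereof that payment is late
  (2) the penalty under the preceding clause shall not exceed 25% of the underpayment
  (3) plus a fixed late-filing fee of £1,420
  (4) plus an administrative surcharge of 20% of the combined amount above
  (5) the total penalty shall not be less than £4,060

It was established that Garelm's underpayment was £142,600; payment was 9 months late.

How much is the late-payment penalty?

Accrued rate: 5% × 9 = 45%, capped at 25% → 25%
Failure-to-pay penalty: 25% of £142,600 = £35,650
Penalty before surcharge: £35,650 + £1,420 = £37,070
Administrative surcharge: 20% of £37,070 = £7,414
Total penalty: £37,070 + £7,414 = £44,484
Minimum £4,060: £44,484 meets the minimum, no increase.

£44,484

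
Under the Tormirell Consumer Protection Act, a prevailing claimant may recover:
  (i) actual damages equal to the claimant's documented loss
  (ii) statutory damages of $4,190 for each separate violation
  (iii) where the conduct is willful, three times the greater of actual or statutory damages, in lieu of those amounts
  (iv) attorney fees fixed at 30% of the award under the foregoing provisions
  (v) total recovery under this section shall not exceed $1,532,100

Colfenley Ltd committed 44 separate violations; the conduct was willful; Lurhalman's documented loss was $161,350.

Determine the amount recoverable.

Statutory damages: 44 × $4,190 = $184,360
Greater of actual damages ($161,350) or statutory damages ($184,360): $184,360
Trebled: 3 × $184,360 = $553,080
Attorney fees: 30% of $553,080 = $165,924
Total before cap: $553,080 + $165,924 = $719,004
Cap at $1,532,100: $719,004 is within the cap, no reduction.

$719,004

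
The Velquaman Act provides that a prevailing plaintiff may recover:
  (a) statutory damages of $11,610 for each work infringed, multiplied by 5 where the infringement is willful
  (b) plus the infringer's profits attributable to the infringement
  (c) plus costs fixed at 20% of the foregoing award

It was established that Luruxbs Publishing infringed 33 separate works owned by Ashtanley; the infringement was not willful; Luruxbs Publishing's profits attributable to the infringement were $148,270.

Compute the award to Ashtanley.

$637,680

Statutory damages: 33 × $11,610 = $383,130
Infringement not willful: no ×5 enhancement.
Combined award: $383,130 + $148,270 = $531,400
Costs: 20% of $531,400 = $106,280
Award plus costs: $531,400 + $106,280 = $637,680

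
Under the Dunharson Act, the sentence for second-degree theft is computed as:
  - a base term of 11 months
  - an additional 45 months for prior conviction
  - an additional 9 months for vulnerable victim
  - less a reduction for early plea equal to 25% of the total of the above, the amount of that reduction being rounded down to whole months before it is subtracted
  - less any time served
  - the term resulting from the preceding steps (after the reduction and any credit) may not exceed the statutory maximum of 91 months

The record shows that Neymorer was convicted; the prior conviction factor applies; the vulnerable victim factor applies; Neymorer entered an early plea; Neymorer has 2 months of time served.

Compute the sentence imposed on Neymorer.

47 months

Prior conviction enhancement: +45 months
Vulnerable victim enhancement: +9 months
Adjusted term: 11 months + 45 months + 9 months = 65 months
Early plea reduction: 25% of 65 months = 16 months (rounded down)
After reduction: 65 − 16 = 49 months
Less time served: 49 months − 2 months = 47 months
Cap at 91 months: 47 months is within the cap, no reduction.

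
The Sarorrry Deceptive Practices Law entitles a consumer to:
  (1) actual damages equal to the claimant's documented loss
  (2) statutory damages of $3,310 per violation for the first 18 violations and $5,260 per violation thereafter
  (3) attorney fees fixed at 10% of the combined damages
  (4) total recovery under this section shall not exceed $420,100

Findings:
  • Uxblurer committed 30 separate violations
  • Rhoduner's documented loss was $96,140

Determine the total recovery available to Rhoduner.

First 18 violations: 18 × $3,310 = $59,580
Remaining violations: (30 − 18) × $5,260 = $63,120
Statutory damages: $59,580 + $63,120 = $122,700
Combined damages: $96,140 + $122,700 = $218,840
Attorney fees: 10% of $218,840 = $21,884
Total before cap: $218,840 + $21,884 = $240,724
Cap at $420,100: $240,724 is within the cap, no reduction.

$240,724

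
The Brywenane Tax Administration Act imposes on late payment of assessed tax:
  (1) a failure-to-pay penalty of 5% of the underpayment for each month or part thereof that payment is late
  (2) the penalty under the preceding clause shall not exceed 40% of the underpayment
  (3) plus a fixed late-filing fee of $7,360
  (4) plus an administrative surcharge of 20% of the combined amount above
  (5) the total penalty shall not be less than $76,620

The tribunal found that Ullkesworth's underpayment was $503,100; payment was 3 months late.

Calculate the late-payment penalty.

Accrued rate: 5% × 3 = 15%, capped at 40% → 15%
Failure-to-pay penalty: 15% of $503,100 = $75,465
Penalty before surcharge: $75,465 + $7,360 = $82,825
Administrative surcharge: 20% of $82,825 = $16,565
Total penalty: $82,825 + $16,565 = $99,390
Minimum $76,620: $99,390 meets the minimum, no increase.

$99,390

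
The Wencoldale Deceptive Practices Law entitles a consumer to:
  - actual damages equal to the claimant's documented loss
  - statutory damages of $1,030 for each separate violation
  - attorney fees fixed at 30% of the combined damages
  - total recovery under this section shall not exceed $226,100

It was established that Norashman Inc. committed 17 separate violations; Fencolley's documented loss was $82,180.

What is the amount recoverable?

$129,597

Statutory damages: 17 × $1,030 = $17,510
Combined damages: $82,180 + $17,510 = $99,690
Attorney fees: 30% of $99,690 = $29,907
Total before cap: $99,690 + $29,907 = $129,597
Cap at $226,100: $129,597 is within the cap, no reduction.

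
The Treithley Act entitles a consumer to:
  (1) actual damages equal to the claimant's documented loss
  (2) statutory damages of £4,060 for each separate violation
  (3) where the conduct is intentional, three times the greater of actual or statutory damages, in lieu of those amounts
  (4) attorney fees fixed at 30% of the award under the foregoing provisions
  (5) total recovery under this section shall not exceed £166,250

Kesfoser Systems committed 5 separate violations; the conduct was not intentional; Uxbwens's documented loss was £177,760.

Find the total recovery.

Statutory damages: 5 × £4,060 = £20,300
Conduct not intentional: the in-lieu enhancement does not apply.
Actual plus statutory damages: £177,760 + £20,300 = £198,060
Attorney fees: 30% of £198,060 = £59,418
Total before cap: £198,060 + £59,418 = £257,478
Cap at £166,250: £257,478 exceeds the cap → £166,250

£166,250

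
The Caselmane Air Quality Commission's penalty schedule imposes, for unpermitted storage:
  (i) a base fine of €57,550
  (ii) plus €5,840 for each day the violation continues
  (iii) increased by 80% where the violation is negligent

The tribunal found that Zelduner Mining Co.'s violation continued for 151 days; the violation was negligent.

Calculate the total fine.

€1,690,902

Per-day component: 151 × €5,840 = €881,840
Base plus per-day: €57,550 + €881,840 = €939,390
Enhancement: 80% of €939,390 = €751,512
Enhanced fine: €939,390 + €751,512 = €1,690,902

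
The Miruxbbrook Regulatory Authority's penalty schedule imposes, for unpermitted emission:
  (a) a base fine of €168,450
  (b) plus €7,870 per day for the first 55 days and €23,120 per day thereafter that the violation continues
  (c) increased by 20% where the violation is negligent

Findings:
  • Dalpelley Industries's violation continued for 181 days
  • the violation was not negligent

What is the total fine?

€3,514,420

First 55 days: 55 × €7,870 = €432,850
Remaining days: (181 − 55) × €23,120 = €2,913,120
Per-day component: €432,850 + €2,913,120 = €3,345,970
Base plus per-day: €168,450 + €3,345,970 = €3,514,420
The violation was not negligent: no 20% increase.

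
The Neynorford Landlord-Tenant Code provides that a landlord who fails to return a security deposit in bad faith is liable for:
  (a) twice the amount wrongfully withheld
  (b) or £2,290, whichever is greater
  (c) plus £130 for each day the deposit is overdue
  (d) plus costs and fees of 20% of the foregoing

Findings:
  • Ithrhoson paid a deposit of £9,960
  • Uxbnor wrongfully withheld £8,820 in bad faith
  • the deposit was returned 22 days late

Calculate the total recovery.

Doubled: 2 × £8,820 = £17,640
Minimum £2,290: £17,640 meets the minimum, no increase.
Late-return penalty: 22 × £130 = £2,860
Damages plus late penalty: £17,640 + £2,860 = £20,500
Costs and fees: 20% of £20,500 = £4,100
Total recovery: £20,500 + £4,100 = £24,600

£24,600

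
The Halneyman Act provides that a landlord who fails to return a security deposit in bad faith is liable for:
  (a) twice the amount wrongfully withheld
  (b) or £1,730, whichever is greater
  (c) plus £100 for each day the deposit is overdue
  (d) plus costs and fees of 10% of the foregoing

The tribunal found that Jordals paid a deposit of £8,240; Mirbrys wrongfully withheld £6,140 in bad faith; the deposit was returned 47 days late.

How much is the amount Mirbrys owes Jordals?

Doubled: 2 × £6,140 = £12,280
Minimum £1,730: £12,280 meets the minimum, no increase.
Late-return penalty: 47 × £100 = £4,700
Damages plus late penalty: £12,280 + £4,700 = £16,980
Costs and fees: 10% of £16,980 = £1,698
Total recovery: £16,980 + £1,698 = £18,678

£18,678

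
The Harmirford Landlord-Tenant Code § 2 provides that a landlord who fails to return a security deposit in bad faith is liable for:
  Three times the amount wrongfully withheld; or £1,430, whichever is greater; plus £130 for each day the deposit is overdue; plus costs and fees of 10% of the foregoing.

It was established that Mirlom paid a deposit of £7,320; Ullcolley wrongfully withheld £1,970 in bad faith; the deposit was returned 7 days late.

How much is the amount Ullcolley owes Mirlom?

Trebled: 3 × £1,970 = £5,910
Minimum £1,430: £5,910 meets the minimum, no increase.
Late-return penalty: 7 × £130 = £910
Damages plus late penalty: £5,910 + £910 = £6,820
Costs and fees: 10% of £6,820 = £682
Total recovery: £6,820 + £682 = £7,502

£7,502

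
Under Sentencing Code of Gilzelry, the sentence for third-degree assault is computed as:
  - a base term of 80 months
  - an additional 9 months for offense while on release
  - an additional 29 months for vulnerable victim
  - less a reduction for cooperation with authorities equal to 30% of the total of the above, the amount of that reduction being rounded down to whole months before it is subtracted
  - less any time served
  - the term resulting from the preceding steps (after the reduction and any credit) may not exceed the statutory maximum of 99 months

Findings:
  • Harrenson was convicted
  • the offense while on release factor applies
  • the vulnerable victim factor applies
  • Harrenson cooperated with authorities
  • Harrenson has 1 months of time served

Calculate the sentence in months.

Offense while on release enhancement: +9 months
Vulnerable victim enhancement: +29 months
Adjusted term: 80 months + 9 months + 29 months = 118 months
Cooperation with authorities reduction: 30% of 118 months = 35 months (rounded down)
After reduction: 118 − 35 = 83 months
Less time served: 83 months − 1 months = 82 months
Cap at 99 months: 82 months is within the cap, no reduction.

82 months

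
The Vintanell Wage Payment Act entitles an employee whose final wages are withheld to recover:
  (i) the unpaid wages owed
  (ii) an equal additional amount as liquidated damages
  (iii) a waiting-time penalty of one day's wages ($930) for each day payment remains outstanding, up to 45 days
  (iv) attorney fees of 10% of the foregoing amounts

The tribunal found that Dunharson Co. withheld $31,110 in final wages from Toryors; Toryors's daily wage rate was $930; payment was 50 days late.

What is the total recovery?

$114,477

Liquidated damages (equal amount): $31,110
Penalty days: min(50, 45) = 45
Waiting-time penalty: 45 × $930 = $41,850
Subtotal: $31,110 + $31,110 + $41,850 = $104,070
Attorney fees: 10% of $104,070 = $10,407
Total award: $104,070 + $10,407 = $114,477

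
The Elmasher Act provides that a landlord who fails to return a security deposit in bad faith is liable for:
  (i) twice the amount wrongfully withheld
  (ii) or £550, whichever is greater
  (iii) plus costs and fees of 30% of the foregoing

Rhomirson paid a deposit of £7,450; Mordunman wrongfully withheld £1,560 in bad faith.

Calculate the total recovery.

£4,056

Doubled: 2 × £1,560 = £3,120
Minimum £550: £3,120 meets the minimum, no increase.
Costs and fees: 30% of £3,120 = £936
Total recovery: £3,120 + £936 = £4,056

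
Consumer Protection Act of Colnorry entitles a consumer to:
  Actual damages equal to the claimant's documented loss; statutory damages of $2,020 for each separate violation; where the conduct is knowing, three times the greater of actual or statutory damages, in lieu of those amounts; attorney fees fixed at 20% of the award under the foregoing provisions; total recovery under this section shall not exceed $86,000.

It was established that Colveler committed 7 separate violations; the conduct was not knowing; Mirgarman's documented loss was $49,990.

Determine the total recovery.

Statutory damages: 7 × $2,020 = $14,140
Conduct not knowing: the in-lieu enhancement does not apply.
Actual plus statutory damages: $49,990 + $14,140 = $64,130
Attorney fees: 20% of $64,130 = $12,826
Total before cap: $64,130 + $12,826 = $76,956
Cap at $86,000: $76,956 is within the cap, no reduction.

$76,956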